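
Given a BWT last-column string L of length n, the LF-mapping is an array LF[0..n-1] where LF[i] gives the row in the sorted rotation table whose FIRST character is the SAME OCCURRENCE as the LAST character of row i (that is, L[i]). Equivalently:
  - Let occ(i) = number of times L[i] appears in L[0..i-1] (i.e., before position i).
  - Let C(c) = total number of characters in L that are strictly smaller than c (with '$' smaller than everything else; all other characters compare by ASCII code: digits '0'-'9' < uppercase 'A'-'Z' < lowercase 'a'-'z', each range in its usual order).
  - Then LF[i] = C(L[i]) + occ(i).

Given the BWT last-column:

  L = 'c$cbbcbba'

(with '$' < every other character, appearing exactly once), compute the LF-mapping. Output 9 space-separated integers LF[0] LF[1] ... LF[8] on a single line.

Char counts: '$':1, 'a':1, 'b':4, 'c':3
C (first-col start): C('$')=0, C('a')=1, C('b')=2, C('c')=6
L[0]='c': occ=0, LF[0]=C('c')+0=6+0=6
L[1]='$': occ=0, LF[1]=C('$')+0=0+0=0
L[2]='c': occ=1, LF[2]=C('c')+1=6+1=7
L[3]='b': occ=0, LF[3]=C('b')+0=2+0=2
L[4]='b': occ=1, LF[4]=C('b')+1=2+1=3
L[5]='c': occ=2, LF[5]=C('c')+2=6+2=8
L[6]='b': occ=2, LF[6]=C('b')+2=2+2=4
L[7]='b': occ=3, LF[7]=C('b')+3=2+3=5
L[8]='a': occ=0, LF[8]=C('a')+0=1+0=1

Answer: 6 0 7 2 3 8 4 5 1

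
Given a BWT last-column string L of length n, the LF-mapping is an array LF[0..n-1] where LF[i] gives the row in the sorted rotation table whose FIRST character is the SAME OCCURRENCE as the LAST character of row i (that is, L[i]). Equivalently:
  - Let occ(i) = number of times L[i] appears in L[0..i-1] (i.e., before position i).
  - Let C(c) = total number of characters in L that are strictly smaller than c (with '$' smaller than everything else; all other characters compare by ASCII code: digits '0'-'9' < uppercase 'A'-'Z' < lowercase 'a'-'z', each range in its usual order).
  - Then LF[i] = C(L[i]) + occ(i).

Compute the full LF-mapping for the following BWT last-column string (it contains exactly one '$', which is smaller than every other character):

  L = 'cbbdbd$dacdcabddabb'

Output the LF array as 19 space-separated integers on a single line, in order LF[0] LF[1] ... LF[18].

Answer: 10 4 5 13 6 14 0 15 1 11 16 12 2 7 17 18 3 8 9

Derivation:
Char counts: '$':1, 'a':3, 'b':6, 'c':3, 'd':6
C (first-col start): C('$')=0, C('a')=1, C('b')=4, C('c')=10, C('d')=13
L[0]='c': occ=0, LF[0]=C('c')+0=10+0=10
L[1]='b': occ=0, LF[1]=C('b')+0=4+0=4
L[2]='b': occ=1, LF[2]=C('b')+1=4+1=5
L[3]='d': occ=0, LF[3]=C('d')+0=13+0=13
L[4]='b': occ=2, LF[4]=C('b')+2=4+2=6
L[5]='d': occ=1, LF[5]=C('d')+1=13+1=14
L[6]='$': occ=0, LF[6]=C('$')+0=0+0=0
L[7]='d': occ=2, LF[7]=C('d')+2=13+2=15
L[8]='a': occ=0, LF[8]=C('a')+0=1+0=1
L[9]='c': occ=1, LF[9]=C('c')+1=10+1=11
L[10]='d': occ=3, LF[10]=C('d')+3=13+3=16
L[11]='c': occ=2, LF[11]=C('c')+2=10+2=12
L[12]='a': occ=1, LF[12]=C('a')+1=1+1=2
L[13]='b': occ=3, LF[13]=C('b')+3=4+3=7
L[14]='d': occ=4, LF[14]=C('d')+4=13+4=17
L[15]='d': occ=5, LF[15]=C('d')+5=13+5=18
L[16]='a': occ=2, LF[16]=C('a')+2=1+2=3
L[17]='b': occ=4, LF[17]=C('b')+4=4+4=8
L[18]='b': occ=5, LF[18]=C('b')+5=4+5=9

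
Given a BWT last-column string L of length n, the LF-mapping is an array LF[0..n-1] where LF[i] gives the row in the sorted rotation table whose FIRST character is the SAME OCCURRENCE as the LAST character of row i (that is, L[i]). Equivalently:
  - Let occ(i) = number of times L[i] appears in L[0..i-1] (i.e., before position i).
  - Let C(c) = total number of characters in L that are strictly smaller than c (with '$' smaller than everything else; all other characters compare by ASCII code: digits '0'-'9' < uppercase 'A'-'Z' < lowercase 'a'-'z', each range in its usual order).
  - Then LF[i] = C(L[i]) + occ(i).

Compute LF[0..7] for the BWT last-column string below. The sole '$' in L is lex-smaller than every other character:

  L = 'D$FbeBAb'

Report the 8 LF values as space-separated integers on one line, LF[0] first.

Char counts: '$':1, 'A':1, 'B':1, 'D':1, 'F':1, 'b':2, 'e':1
C (first-col start): C('$')=0, C('A')=1, C('B')=2, C('D')=3, C('F')=4, C('b')=5, C('e')=7
L[0]='D': occ=0, LF[0]=C('D')+0=3+0=3
L[1]='$': occ=0, LF[1]=C('$')+0=0+0=0
L[2]='F': occ=0, LF[2]=C('F')+0=4+0=4
L[3]='b': occ=0, LF[3]=C('b')+0=5+0=5
L[4]='e': occ=0, LF[4]=C('e')+0=7+0=7
L[5]='B': occ=0, LF[5]=C('B')+0=2+0=2
L[6]='A': occ=0, LF[6]=C('A')+0=1+0=1
L[7]='b': occ=1, LF[7]=C('b')+1=5+1=6

Answer: 3 0 4 5 7 2 1 6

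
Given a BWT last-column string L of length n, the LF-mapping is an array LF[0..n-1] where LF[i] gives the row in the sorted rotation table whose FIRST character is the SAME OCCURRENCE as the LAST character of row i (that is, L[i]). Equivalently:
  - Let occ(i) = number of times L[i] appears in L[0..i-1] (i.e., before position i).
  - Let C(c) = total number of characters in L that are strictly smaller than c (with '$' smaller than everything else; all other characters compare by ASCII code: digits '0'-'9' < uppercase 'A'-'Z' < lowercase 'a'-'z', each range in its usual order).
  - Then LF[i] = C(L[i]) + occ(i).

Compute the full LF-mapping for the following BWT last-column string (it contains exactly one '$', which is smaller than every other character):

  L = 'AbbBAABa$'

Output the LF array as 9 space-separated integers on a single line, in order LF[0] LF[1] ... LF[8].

Answer: 1 7 8 4 2 3 5 6 0

Derivation:
Char counts: '$':1, 'A':3, 'B':2, 'a':1, 'b':2
C (first-col start): C('$')=0, C('A')=1, C('B')=4, C('a')=6, C('b')=7
L[0]='A': occ=0, LF[0]=C('A')+0=1+0=1
L[1]='b': occ=0, LF[1]=C('b')+0=7+0=7
L[2]='b': occ=1, LF[2]=C('b')+1=7+1=8
L[3]='B': occ=0, LF[3]=C('B')+0=4+0=4
L[4]='A': occ=1, LF[4]=C('A')+1=1+1=2
L[5]='A': occ=2, LF[5]=C('A')+2=1+2=3
L[6]='B': occ=1, LF[6]=C('B')+1=4+1=5
L[7]='a': occ=0, LF[7]=C('a')+0=6+0=6
L[8]='$': occ=0, LF[8]=C('$')+0=0+0=0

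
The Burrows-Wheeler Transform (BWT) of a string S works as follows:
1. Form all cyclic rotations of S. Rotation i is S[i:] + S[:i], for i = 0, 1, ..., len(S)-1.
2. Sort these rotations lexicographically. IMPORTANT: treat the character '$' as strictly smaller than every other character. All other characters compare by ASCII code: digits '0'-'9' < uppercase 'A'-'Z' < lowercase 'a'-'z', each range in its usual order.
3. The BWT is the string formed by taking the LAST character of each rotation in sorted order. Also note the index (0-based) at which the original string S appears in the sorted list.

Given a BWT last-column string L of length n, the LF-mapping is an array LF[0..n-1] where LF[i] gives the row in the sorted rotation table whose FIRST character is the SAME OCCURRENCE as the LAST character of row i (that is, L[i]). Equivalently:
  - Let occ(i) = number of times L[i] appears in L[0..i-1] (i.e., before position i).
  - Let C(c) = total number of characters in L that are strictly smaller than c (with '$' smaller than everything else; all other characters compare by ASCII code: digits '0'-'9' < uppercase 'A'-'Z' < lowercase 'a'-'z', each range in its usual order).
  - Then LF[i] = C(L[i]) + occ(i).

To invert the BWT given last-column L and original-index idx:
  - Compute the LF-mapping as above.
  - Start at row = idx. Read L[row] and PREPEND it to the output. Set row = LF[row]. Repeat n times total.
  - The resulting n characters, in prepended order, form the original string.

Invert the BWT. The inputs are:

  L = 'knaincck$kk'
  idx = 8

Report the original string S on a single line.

Answer: knickknack$

Derivation:
LF mapping: 5 9 1 4 10 2 3 6 0 7 8
Walk LF starting at row 8, prepending L[row]:
  step 1: row=8, L[8]='$', prepend. Next row=LF[8]=0
  step 2: row=0, L[0]='k', prepend. Next row=LF[0]=5
  step 3: row=5, L[5]='c', prepend. Next row=LF[5]=2
  step 4: row=2, L[2]='a', prepend. Next row=LF[2]=1
  step 5: row=1, L[1]='n', prepend. Next row=LF[1]=9
  step 6: row=9, L[9]='k', prepend. Next row=LF[9]=7
  step 7: row=7, L[7]='k', prepend. Next row=LF[7]=6
  step 8: row=6, L[6]='c', prepend. Next row=LF[6]=3
  step 9: row=3, L[3]='i', prepend. Next row=LF[3]=4
  step 10: row=4, L[4]='n', prepend. Next row=LF[4]=10
  step 11: row=10, L[10]='k', prepend. Next row=LF[10]=8
Reversed output: knickknack$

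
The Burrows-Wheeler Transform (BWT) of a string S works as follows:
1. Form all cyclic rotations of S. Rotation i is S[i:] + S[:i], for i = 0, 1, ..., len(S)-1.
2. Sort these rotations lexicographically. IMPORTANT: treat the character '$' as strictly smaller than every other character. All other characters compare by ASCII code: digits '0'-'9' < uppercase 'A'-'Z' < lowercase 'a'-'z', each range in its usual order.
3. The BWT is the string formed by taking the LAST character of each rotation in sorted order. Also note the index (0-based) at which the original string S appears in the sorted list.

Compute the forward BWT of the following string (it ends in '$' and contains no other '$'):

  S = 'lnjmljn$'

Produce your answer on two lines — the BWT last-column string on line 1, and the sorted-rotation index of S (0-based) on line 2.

Answer: nnlm$jjl
4

Derivation:
All 8 rotations (rotation i = S[i:]+S[:i]):
  rot[0] = lnjmljn$
  rot[1] = njmljn$l
  rot[2] = jmljn$ln
  rot[3] = mljn$lnj
  rot[4] = ljn$lnjm
  rot[5] = jn$lnjml
  rot[6] = n$lnjmlj
  rot[7] = $lnjmljn
Sorted (with $ < everything):
  sorted[0] = $lnjmljn  (last char: 'n')
  sorted[1] = jmljn$ln  (last char: 'n')
  sorted[2] = jn$lnjml  (last char: 'l')
  sorted[3] = ljn$lnjm  (last char: 'm')
  sorted[4] = lnjmljn$  (last char: '$')
  sorted[5] = mljn$lnj  (last char: 'j')
  sorted[6] = n$lnjmlj  (last char: 'j')
  sorted[7] = njmljn$l  (last char: 'l')
Last column: nnlm$jjl
Original string S is at sorted index 4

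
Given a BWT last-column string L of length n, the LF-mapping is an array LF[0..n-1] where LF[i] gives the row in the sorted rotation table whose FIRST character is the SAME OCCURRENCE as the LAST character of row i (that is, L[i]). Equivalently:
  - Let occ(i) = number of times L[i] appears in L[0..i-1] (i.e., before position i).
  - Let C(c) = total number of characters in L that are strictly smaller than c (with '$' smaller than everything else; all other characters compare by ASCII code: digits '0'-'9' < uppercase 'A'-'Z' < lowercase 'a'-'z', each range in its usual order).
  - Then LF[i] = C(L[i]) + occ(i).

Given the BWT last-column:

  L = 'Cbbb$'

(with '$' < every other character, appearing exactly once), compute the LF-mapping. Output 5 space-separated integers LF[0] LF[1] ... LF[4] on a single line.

Answer: 1 2 3 4 0

Derivation:
Char counts: '$':1, 'C':1, 'b':3
C (first-col start): C('$')=0, C('C')=1, C('b')=2
L[0]='C': occ=0, LF[0]=C('C')+0=1+0=1
L[1]='b': occ=0, LF[1]=C('b')+0=2+0=2
L[2]='b': occ=1, LF[2]=C('b')+1=2+1=3
L[3]='b': occ=2, LF[3]=C('b')+2=2+2=4
L[4]='$': occ=0, LF[4]=C('$')+0=0+0=0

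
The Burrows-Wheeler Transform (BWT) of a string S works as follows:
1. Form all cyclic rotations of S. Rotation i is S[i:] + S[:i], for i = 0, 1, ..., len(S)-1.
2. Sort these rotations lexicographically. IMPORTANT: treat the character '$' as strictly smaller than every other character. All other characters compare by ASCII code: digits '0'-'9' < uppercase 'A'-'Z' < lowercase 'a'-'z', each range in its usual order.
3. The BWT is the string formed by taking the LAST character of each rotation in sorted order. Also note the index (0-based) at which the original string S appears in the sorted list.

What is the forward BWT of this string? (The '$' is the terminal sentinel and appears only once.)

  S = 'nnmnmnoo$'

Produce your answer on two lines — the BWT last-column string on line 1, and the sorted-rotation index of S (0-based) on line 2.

All 9 rotations (rotation i = S[i:]+S[:i]):
  rot[0] = nnmnmnoo$
  rot[1] = nmnmnoo$n
  rot[2] = mnmnoo$nn
  rot[3] = nmnoo$nnm
  rot[4] = mnoo$nnmn
  rot[5] = noo$nnmnm
  rot[6] = oo$nnmnmn
  rot[7] = o$nnmnmno
  rot[8] = $nnmnmnoo
Sorted (with $ < everything):
  sorted[0] = $nnmnmnoo  (last char: 'o')
  sorted[1] = mnmnoo$nn  (last char: 'n')
  sorted[2] = mnoo$nnmn  (last char: 'n')
  sorted[3] = nmnmnoo$n  (last char: 'n')
  sorted[4] = nmnoo$nnm  (last char: 'm')
  sorted[5] = nnmnmnoo$  (last char: '$')
  sorted[6] = noo$nnmnm  (last char: 'm')
  sorted[7] = o$nnmnmno  (last char: 'o')
  sorted[8] = oo$nnmnmn  (last char: 'n')
Last column: onnnm$mon
Original string S is at sorted index 5

Answer: onnnm$mon
5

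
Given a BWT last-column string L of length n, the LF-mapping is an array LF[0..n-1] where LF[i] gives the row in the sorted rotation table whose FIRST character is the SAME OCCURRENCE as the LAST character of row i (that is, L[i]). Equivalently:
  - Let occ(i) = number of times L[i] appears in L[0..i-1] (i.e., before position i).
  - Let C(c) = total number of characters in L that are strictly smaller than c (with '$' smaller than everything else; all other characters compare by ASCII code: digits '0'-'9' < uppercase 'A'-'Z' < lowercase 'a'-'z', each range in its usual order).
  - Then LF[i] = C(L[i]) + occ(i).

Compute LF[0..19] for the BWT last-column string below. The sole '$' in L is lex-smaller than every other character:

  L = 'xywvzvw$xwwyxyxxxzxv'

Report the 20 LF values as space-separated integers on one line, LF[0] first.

Char counts: '$':1, 'v':3, 'w':4, 'x':7, 'y':3, 'z':2
C (first-col start): C('$')=0, C('v')=1, C('w')=4, C('x')=8, C('y')=15, C('z')=18
L[0]='x': occ=0, LF[0]=C('x')+0=8+0=8
L[1]='y': occ=0, LF[1]=C('y')+0=15+0=15
L[2]='w': occ=0, LF[2]=C('w')+0=4+0=4
L[3]='v': occ=0, LF[3]=C('v')+0=1+0=1
L[4]='z': occ=0, LF[4]=C('z')+0=18+0=18
L[5]='v': occ=1, LF[5]=C('v')+1=1+1=2
L[6]='w': occ=1, LF[6]=C('w')+1=4+1=5
L[7]='$': occ=0, LF[7]=C('$')+0=0+0=0
L[8]='x': occ=1, LF[8]=C('x')+1=8+1=9
L[9]='w': occ=2, LF[9]=C('w')+2=4+2=6
L[10]='w': occ=3, LF[10]=C('w')+3=4+3=7
L[11]='y': occ=1, LF[11]=C('y')+1=15+1=16
L[12]='x': occ=2, LF[12]=C('x')+2=8+2=10
L[13]='y': occ=2, LF[13]=C('y')+2=15+2=17
L[14]='x': occ=3, LF[14]=C('x')+3=8+3=11
L[15]='x': occ=4, LF[15]=C('x')+4=8+4=12
L[16]='x': occ=5, LF[16]=C('x')+5=8+5=13
L[17]='z': occ=1, LF[17]=C('z')+1=18+1=19
L[18]='x': occ=6, LF[18]=C('x')+6=8+6=14
L[19]='v': occ=2, LF[19]=C('v')+2=1+2=3

Answer: 8 15 4 1 18 2 5 0 9 6 7 16 10 17 11 12 13 19 14 3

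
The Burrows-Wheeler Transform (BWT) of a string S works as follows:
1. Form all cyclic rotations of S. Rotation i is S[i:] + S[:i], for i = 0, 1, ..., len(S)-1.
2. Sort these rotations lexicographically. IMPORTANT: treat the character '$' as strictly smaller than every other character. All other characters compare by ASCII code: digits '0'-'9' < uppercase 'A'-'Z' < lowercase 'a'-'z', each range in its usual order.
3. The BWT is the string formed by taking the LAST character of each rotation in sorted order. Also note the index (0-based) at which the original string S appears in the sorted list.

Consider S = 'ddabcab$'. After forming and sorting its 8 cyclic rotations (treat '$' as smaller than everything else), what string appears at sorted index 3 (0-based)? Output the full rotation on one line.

All 8 rotations (rotation i = S[i:]+S[:i]):
  rot[0] = ddabcab$
  rot[1] = dabcab$d
  rot[2] = abcab$dd
  rot[3] = bcab$dda
  rot[4] = cab$ddab
  rot[5] = ab$ddabc
  rot[6] = b$ddabca
  rot[7] = $ddabcab
Sorted (with $ < everything):
  sorted[0] = $ddabcab
  sorted[1] = ab$ddabc
  sorted[2] = abcab$dd
  sorted[3] = b$ddabca
  sorted[4] = bcab$dda
  sorted[5] = cab$ddab
  sorted[6] = dabcab$d
  sorted[7] = ddabcab$
sorted[3] = b$ddabca

Answer: b$ddabca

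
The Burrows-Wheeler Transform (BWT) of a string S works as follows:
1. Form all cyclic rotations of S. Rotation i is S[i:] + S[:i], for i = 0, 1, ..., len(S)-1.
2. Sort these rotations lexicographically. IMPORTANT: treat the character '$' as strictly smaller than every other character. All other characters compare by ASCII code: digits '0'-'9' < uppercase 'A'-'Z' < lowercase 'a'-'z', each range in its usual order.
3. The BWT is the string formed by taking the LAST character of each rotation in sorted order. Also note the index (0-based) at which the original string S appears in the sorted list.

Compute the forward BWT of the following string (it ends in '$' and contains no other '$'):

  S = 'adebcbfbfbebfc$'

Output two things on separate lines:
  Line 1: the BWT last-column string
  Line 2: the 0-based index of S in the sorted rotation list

All 15 rotations (rotation i = S[i:]+S[:i]):
  rot[0] = adebcbfbfbebfc$
  rot[1] = debcbfbfbebfc$a
  rot[2] = ebcbfbfbebfc$ad
  rot[3] = bcbfbfbebfc$ade
  rot[4] = cbfbfbebfc$adeb
  rot[5] = bfbfbebfc$adebc
  rot[6] = fbfbebfc$adebcb
  rot[7] = bfbebfc$adebcbf
  rot[8] = fbebfc$adebcbfb
  rot[9] = bebfc$adebcbfbf
  rot[10] = ebfc$adebcbfbfb
  rot[11] = bfc$adebcbfbfbe
  rot[12] = fc$adebcbfbfbeb
  rot[13] = c$adebcbfbfbebf
  rot[14] = $adebcbfbfbebfc
Sorted (with $ < everything):
  sorted[0] = $adebcbfbfbebfc  (last char: 'c')
  sorted[1] = adebcbfbfbebfc$  (last char: '$')
  sorted[2] = bcbfbfbebfc$ade  (last char: 'e')
  sorted[3] = bebfc$adebcbfbf  (last char: 'f')
  sorted[4] = bfbebfc$adebcbf  (last char: 'f')
  sorted[5] = bfbfbebfc$adebc  (last char: 'c')
  sorted[6] = bfc$adebcbfbfbe  (last char: 'e')
  sorted[7] = c$adebcbfbfbebf  (last char: 'f')
  sorted[8] = cbfbfbebfc$adeb  (last char: 'b')
  sorted[9] = debcbfbfbebfc$a  (last char: 'a')
  sorted[10] = ebcbfbfbebfc$ad  (last char: 'd')
  sorted[11] = ebfc$adebcbfbfb  (last char: 'b')
  sorted[12] = fbebfc$adebcbfb  (last char: 'b')
  sorted[13] = fbfbebfc$adebcb  (last char: 'b')
  sorted[14] = fc$adebcbfbfbeb  (last char: 'b')
Last column: c$effcefbadbbbb
Original string S is at sorted index 1

Answer: c$effcefbadbbbb
1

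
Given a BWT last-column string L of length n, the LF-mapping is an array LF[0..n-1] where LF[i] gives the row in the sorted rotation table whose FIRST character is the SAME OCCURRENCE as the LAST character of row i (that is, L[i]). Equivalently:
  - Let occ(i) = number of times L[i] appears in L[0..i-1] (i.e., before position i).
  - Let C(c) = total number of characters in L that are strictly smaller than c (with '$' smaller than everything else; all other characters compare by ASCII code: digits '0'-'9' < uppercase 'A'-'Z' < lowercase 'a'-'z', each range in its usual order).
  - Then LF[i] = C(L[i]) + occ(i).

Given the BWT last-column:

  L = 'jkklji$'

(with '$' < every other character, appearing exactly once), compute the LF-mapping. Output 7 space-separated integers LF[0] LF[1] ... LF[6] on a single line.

Answer: 2 4 5 6 3 1 0

Derivation:
Char counts: '$':1, 'i':1, 'j':2, 'k':2, 'l':1
C (first-col start): C('$')=0, C('i')=1, C('j')=2, C('k')=4, C('l')=6
L[0]='j': occ=0, LF[0]=C('j')+0=2+0=2
L[1]='k': occ=0, LF[1]=C('k')+0=4+0=4
L[2]='k': occ=1, LF[2]=C('k')+1=4+1=5
L[3]='l': occ=0, LF[3]=C('l')+0=6+0=6
L[4]='j': occ=1, LF[4]=C('j')+1=2+1=3
L[5]='i': occ=0, LF[5]=C('i')+0=1+0=1
L[6]='$': occ=0, LF[6]=C('$')+0=0+0=0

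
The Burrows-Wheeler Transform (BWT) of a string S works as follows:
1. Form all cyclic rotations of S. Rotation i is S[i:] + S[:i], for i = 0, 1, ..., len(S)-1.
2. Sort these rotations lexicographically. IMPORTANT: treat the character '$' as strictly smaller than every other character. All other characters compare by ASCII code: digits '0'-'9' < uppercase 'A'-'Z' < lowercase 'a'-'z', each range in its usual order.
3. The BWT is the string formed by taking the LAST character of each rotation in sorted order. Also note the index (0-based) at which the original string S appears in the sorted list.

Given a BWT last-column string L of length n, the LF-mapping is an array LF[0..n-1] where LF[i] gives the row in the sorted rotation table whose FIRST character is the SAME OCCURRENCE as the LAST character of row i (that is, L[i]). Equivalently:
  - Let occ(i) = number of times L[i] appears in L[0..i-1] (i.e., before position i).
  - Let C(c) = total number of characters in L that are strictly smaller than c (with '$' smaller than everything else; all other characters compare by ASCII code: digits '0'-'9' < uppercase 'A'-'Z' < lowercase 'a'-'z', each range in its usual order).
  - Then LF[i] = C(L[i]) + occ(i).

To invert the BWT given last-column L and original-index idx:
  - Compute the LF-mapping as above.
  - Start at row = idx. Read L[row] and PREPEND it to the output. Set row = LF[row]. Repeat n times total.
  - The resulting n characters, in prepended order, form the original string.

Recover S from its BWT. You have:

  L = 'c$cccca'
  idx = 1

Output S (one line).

Answer: accccc$

Derivation:
LF mapping: 2 0 3 4 5 6 1
Walk LF starting at row 1, prepending L[row]:
  step 1: row=1, L[1]='$', prepend. Next row=LF[1]=0
  step 2: row=0, L[0]='c', prepend. Next row=LF[0]=2
  step 3: row=2, L[2]='c', prepend. Next row=LF[2]=3
  step 4: row=3, L[3]='c', prepend. Next row=LF[3]=4
  step 5: row=4, L[4]='c', prepend. Next row=LF[4]=5
  step 6: row=5, L[5]='c', prepend. Next row=LF[5]=6
  step 7: row=6, L[6]='a', prepend. Next row=LF[6]=1
Reversed output: accccc$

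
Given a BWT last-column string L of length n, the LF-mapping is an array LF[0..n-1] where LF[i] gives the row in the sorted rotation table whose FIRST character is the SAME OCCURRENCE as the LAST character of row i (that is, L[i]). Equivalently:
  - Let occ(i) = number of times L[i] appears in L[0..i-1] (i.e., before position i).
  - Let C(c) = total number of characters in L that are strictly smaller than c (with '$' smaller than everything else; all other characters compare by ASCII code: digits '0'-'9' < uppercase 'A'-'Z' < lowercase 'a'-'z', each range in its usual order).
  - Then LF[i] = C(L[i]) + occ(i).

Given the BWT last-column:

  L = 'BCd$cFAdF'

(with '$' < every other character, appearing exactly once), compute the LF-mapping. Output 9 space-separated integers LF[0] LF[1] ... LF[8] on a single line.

Answer: 2 3 7 0 6 4 1 8 5

Derivation:
Char counts: '$':1, 'A':1, 'B':1, 'C':1, 'F':2, 'c':1, 'd':2
C (first-col start): C('$')=0, C('A')=1, C('B')=2, C('C')=3, C('F')=4, C('c')=6, C('d')=7
L[0]='B': occ=0, LF[0]=C('B')+0=2+0=2
L[1]='C': occ=0, LF[1]=C('C')+0=3+0=3
L[2]='d': occ=0, LF[2]=C('d')+0=7+0=7
L[3]='$': occ=0, LF[3]=C('$')+0=0+0=0
L[4]='c': occ=0, LF[4]=C('c')+0=6+0=6
L[5]='F': occ=0, LF[5]=C('F')+0=4+0=4
L[6]='A': occ=0, LF[6]=C('A')+0=1+0=1
L[7]='d': occ=1, LF[7]=C('d')+1=7+1=8
L[8]='F': occ=1, LF[8]=C('F')+1=4+1=5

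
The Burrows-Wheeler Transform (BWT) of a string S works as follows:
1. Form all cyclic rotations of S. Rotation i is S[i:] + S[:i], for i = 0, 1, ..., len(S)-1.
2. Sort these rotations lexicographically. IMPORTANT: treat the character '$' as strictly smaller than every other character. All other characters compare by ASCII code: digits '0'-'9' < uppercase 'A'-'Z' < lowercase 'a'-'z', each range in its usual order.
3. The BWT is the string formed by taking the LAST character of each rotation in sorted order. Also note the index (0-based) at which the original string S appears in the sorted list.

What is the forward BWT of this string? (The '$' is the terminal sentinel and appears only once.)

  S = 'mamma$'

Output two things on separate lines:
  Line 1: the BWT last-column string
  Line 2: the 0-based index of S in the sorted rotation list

All 6 rotations (rotation i = S[i:]+S[:i]):
  rot[0] = mamma$
  rot[1] = amma$m
  rot[2] = mma$ma
  rot[3] = ma$mam
  rot[4] = a$mamm
  rot[5] = $mamma
Sorted (with $ < everything):
  sorted[0] = $mamma  (last char: 'a')
  sorted[1] = a$mamm  (last char: 'm')
  sorted[2] = amma$m  (last char: 'm')
  sorted[3] = ma$mam  (last char: 'm')
  sorted[4] = mamma$  (last char: '$')
  sorted[5] = mma$ma  (last char: 'a')
Last column: ammm$a
Original string S is at sorted index 4

Answer: ammm$a
4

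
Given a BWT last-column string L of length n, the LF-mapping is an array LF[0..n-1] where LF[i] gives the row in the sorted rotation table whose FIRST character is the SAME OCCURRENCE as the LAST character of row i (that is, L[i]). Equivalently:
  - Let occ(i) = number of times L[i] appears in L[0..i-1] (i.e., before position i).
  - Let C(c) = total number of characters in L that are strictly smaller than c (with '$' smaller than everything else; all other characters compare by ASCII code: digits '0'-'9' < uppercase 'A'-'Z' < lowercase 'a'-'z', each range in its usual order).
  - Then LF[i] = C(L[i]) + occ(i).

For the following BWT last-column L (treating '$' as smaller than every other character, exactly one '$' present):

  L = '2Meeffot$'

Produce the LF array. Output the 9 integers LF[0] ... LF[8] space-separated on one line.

Answer: 1 2 3 4 5 6 7 8 0

Derivation:
Char counts: '$':1, '2':1, 'M':1, 'e':2, 'f':2, 'o':1, 't':1
C (first-col start): C('$')=0, C('2')=1, C('M')=2, C('e')=3, C('f')=5, C('o')=7, C('t')=8
L[0]='2': occ=0, LF[0]=C('2')+0=1+0=1
L[1]='M': occ=0, LF[1]=C('M')+0=2+0=2
L[2]='e': occ=0, LF[2]=C('e')+0=3+0=3
L[3]='e': occ=1, LF[3]=C('e')+1=3+1=4
L[4]='f': occ=0, LF[4]=C('f')+0=5+0=5
L[5]='f': occ=1, LF[5]=C('f')+1=5+1=6
L[6]='o': occ=0, LF[6]=C('o')+0=7+0=7
L[7]='t': occ=0, LF[7]=C('t')+0=8+0=8
L[8]='$': occ=0, LF[8]=C('$')+0=0+0=0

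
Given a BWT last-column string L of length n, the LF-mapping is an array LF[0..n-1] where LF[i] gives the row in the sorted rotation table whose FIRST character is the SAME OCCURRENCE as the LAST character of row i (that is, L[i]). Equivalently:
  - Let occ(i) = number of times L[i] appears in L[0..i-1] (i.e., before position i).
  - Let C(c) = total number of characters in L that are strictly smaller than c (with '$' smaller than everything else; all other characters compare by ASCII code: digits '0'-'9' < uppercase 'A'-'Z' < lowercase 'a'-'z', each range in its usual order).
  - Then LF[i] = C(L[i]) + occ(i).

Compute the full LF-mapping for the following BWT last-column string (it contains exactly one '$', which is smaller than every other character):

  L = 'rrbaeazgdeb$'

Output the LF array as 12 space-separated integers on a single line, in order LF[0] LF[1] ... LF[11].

Answer: 9 10 3 1 6 2 11 8 5 7 4 0

Derivation:
Char counts: '$':1, 'a':2, 'b':2, 'd':1, 'e':2, 'g':1, 'r':2, 'z':1
C (first-col start): C('$')=0, C('a')=1, C('b')=3, C('d')=5, C('e')=6, C('g')=8, C('r')=9, C('z')=11
L[0]='r': occ=0, LF[0]=C('r')+0=9+0=9
L[1]='r': occ=1, LF[1]=C('r')+1=9+1=10
L[2]='b': occ=0, LF[2]=C('b')+0=3+0=3
L[3]='a': occ=0, LF[3]=C('a')+0=1+0=1
L[4]='e': occ=0, LF[4]=C('e')+0=6+0=6
L[5]='a': occ=1, LF[5]=C('a')+1=1+1=2
L[6]='z': occ=0, LF[6]=C('z')+0=11+0=11
L[7]='g': occ=0, LF[7]=C('g')+0=8+0=8
L[8]='d': occ=0, LF[8]=C('d')+0=5+0=5
L[9]='e': occ=1, LF[9]=C('e')+1=6+1=7
L[10]='b': occ=1, LF[10]=C('b')+1=3+1=4
L[11]='$': occ=0, LF[11]=C('$')+0=0+0=0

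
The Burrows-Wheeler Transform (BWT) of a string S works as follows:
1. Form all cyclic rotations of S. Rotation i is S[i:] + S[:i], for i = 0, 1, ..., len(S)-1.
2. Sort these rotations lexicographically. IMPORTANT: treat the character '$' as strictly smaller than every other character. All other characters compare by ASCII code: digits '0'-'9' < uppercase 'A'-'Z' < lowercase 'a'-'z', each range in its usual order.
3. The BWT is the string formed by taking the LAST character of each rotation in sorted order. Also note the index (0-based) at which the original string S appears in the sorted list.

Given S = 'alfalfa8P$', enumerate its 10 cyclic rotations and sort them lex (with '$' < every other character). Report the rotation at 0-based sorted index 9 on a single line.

All 10 rotations (rotation i = S[i:]+S[:i]):
  rot[0] = alfalfa8P$
  rot[1] = lfalfa8P$a
  rot[2] = falfa8P$al
  rot[3] = alfa8P$alf
  rot[4] = lfa8P$alfa
  rot[5] = fa8P$alfal
  rot[6] = a8P$alfalf
  rot[7] = 8P$alfalfa
  rot[8] = P$alfalfa8
  rot[9] = $alfalfa8P
Sorted (with $ < everything):
  sorted[0] = $alfalfa8P
  sorted[1] = 8P$alfalfa
  sorted[2] = P$alfalfa8
  sorted[3] = a8P$alfalf
  sorted[4] = alfa8P$alf
  sorted[5] = alfalfa8P$
  sorted[6] = fa8P$alfal
  sorted[7] = falfa8P$al
  sorted[8] = lfa8P$alfa
  sorted[9] = lfalfa8P$a
sorted[9] = lfalfa8P$a

Answer: lfalfa8P$a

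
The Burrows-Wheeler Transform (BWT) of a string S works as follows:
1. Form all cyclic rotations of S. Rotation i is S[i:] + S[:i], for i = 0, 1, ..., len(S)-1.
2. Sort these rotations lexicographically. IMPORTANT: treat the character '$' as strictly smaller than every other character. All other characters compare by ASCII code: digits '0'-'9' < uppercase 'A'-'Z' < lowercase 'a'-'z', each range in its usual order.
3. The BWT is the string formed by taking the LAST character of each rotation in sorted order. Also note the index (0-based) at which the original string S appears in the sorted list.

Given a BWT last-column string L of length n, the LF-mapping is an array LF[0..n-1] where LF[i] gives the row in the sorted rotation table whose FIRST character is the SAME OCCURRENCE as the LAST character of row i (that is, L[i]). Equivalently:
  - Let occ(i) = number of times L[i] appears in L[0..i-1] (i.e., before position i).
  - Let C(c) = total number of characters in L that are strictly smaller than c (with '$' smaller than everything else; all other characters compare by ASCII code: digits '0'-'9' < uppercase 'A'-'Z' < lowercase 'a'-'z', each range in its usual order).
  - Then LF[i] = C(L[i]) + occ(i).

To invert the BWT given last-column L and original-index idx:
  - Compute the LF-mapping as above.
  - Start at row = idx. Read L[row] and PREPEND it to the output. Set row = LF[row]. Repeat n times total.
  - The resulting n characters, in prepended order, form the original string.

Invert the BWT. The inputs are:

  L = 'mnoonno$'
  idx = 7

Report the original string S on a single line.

Answer: oonnonm$

Derivation:
LF mapping: 1 2 5 6 3 4 7 0
Walk LF starting at row 7, prepending L[row]:
  step 1: row=7, L[7]='$', prepend. Next row=LF[7]=0
  step 2: row=0, L[0]='m', prepend. Next row=LF[0]=1
  step 3: row=1, L[1]='n', prepend. Next row=LF[1]=2
  step 4: row=2, L[2]='o', prepend. Next row=LF[2]=5
  step 5: row=5, L[5]='n', prepend. Next row=LF[5]=4
  step 6: row=4, L[4]='n', prepend. Next row=LF[4]=3
  step 7: row=3, L[3]='o', prepend. Next row=LF[3]=6
  step 8: row=6, L[6]='o', prepend. Next row=LF[6]=7
Reversed output: oonnonm$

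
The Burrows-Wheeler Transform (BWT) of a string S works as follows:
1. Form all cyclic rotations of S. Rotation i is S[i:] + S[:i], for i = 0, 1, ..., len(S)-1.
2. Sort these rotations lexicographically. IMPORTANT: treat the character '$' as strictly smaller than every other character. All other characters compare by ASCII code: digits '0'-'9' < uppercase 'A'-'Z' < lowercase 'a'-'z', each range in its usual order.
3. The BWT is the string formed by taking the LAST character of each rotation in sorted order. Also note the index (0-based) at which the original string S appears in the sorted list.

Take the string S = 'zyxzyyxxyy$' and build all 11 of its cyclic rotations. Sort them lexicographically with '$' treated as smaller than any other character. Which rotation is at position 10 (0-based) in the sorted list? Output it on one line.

Answer: zyyxxyy$zyx

Derivation:
All 11 rotations (rotation i = S[i:]+S[:i]):
  rot[0] = zyxzyyxxyy$
  rot[1] = yxzyyxxyy$z
  rot[2] = xzyyxxyy$zy
  rot[3] = zyyxxyy$zyx
  rot[4] = yyxxyy$zyxz
  rot[5] = yxxyy$zyxzy
  rot[6] = xxyy$zyxzyy
  rot[7] = xyy$zyxzyyx
  rot[8] = yy$zyxzyyxx
  rot[9] = y$zyxzyyxxy
  rot[10] = $zyxzyyxxyy
Sorted (with $ < everything):
  sorted[0] = $zyxzyyxxyy
  sorted[1] = xxyy$zyxzyy
  sorted[2] = xyy$zyxzyyx
  sorted[3] = xzyyxxyy$zy
  sorted[4] = y$zyxzyyxxy
  sorted[5] = yxxyy$zyxzy
  sorted[6] = yxzyyxxyy$z
  sorted[7] = yy$zyxzyyxx
  sorted[8] = yyxxyy$zyxz
  sorted[9] = zyxzyyxxyy$
  sorted[10] = zyyxxyy$zyx
sorted[10] = zyyxxyy$zyx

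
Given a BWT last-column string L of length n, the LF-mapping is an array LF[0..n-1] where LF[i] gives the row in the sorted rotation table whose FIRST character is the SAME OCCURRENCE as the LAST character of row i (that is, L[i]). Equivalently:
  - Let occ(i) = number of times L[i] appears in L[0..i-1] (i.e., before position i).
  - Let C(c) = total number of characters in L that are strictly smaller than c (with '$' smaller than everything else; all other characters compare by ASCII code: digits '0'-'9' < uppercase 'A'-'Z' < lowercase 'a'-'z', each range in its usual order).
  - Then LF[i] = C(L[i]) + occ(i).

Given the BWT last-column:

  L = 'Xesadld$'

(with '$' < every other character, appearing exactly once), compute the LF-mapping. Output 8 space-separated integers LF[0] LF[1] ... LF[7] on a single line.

Answer: 1 5 7 2 3 6 4 0

Derivation:
Char counts: '$':1, 'X':1, 'a':1, 'd':2, 'e':1, 'l':1, 's':1
C (first-col start): C('$')=0, C('X')=1, C('a')=2, C('d')=3, C('e')=5, C('l')=6, C('s')=7
L[0]='X': occ=0, LF[0]=C('X')+0=1+0=1
L[1]='e': occ=0, LF[1]=C('e')+0=5+0=5
L[2]='s': occ=0, LF[2]=C('s')+0=7+0=7
L[3]='a': occ=0, LF[3]=C('a')+0=2+0=2
L[4]='d': occ=0, LF[4]=C('d')+0=3+0=3
L[5]='l': occ=0, LF[5]=C('l')+0=6+0=6
L[6]='d': occ=1, LF[6]=C('d')+1=3+1=4
L[7]='$': occ=0, LF[7]=C('$')+0=0+0=0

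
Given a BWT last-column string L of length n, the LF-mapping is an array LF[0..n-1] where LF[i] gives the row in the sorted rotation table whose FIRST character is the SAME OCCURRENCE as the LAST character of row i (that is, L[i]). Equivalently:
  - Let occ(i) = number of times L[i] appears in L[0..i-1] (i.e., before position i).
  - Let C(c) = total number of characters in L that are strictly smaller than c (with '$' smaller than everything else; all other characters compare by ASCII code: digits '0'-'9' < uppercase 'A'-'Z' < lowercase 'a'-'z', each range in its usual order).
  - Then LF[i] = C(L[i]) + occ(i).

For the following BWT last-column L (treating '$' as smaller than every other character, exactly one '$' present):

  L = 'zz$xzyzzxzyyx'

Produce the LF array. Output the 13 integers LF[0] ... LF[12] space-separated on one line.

Answer: 7 8 0 1 9 4 10 11 2 12 5 6 3

Derivation:
Char counts: '$':1, 'x':3, 'y':3, 'z':6
C (first-col start): C('$')=0, C('x')=1, C('y')=4, C('z')=7
L[0]='z': occ=0, LF[0]=C('z')+0=7+0=7
L[1]='z': occ=1, LF[1]=C('z')+1=7+1=8
L[2]='$': occ=0, LF[2]=C('$')+0=0+0=0
L[3]='x': occ=0, LF[3]=C('x')+0=1+0=1
L[4]='z': occ=2, LF[4]=C('z')+2=7+2=9
L[5]='y': occ=0, LF[5]=C('y')+0=4+0=4
L[6]='z': occ=3, LF[6]=C('z')+3=7+3=10
L[7]='z': occ=4, LF[7]=C('z')+4=7+4=11
L[8]='x': occ=1, LF[8]=C('x')+1=1+1=2
L[9]='z': occ=5, LF[9]=C('z')+5=7+5=12
L[10]='y': occ=1, LF[10]=C('y')+1=4+1=5
L[11]='y': occ=2, LF[11]=C('y')+2=4+2=6
L[12]='x': occ=2, LF[12]=C('x')+2=1+2=3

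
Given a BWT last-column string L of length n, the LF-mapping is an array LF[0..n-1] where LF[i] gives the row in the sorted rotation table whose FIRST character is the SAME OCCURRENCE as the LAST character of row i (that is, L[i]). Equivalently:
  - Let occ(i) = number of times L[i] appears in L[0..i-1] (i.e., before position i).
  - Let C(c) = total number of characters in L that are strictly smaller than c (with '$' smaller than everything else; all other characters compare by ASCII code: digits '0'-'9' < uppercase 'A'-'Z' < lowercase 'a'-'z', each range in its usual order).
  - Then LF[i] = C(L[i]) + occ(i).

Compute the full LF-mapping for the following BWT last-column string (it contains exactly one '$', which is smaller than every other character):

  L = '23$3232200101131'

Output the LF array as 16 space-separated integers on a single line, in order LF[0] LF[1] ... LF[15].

Answer: 8 12 0 13 9 14 10 11 1 2 4 3 5 6 15 7

Derivation:
Char counts: '$':1, '0':3, '1':4, '2':4, '3':4
C (first-col start): C('$')=0, C('0')=1, C('1')=4, C('2')=8, C('3')=12
L[0]='2': occ=0, LF[0]=C('2')+0=8+0=8
L[1]='3': occ=0, LF[1]=C('3')+0=12+0=12
L[2]='$': occ=0, LF[2]=C('$')+0=0+0=0
L[3]='3': occ=1, LF[3]=C('3')+1=12+1=13
L[4]='2': occ=1, LF[4]=C('2')+1=8+1=9
L[5]='3': occ=2, LF[5]=C('3')+2=12+2=14
L[6]='2': occ=2, LF[6]=C('2')+2=8+2=10
L[7]='2': occ=3, LF[7]=C('2')+3=8+3=11
L[8]='0': occ=0, LF[8]=C('0')+0=1+0=1
L[9]='0': occ=1, LF[9]=C('0')+1=1+1=2
L[10]='1': occ=0, LF[10]=C('1')+0=4+0=4
L[11]='0': occ=2, LF[11]=C('0')+2=1+2=3
L[12]='1': occ=1, LF[12]=C('1')+1=4+1=5
L[13]='1': occ=2, LF[13]=C('1')+2=4+2=6
L[14]='3': occ=3, LF[14]=C('3')+3=12+3=15
L[15]='1': occ=3, LF[15]=C('1')+3=4+3=7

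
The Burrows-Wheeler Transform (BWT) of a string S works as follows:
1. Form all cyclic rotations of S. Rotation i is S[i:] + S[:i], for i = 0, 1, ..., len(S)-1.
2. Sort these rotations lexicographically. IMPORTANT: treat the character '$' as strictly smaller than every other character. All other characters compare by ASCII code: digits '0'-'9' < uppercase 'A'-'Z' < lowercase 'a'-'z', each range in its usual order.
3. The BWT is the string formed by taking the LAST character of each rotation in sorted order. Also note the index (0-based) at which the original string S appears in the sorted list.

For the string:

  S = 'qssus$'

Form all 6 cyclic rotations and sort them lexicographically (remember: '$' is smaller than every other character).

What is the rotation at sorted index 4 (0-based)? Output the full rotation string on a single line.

Answer: sus$qs

Derivation:
All 6 rotations (rotation i = S[i:]+S[:i]):
  rot[0] = qssus$
  rot[1] = ssus$q
  rot[2] = sus$qs
  rot[3] = us$qss
  rot[4] = s$qssu
  rot[5] = $qssus
Sorted (with $ < everything):
  sorted[0] = $qssus
  sorted[1] = qssus$
  sorted[2] = s$qssu
  sorted[3] = ssus$q
  sorted[4] = sus$qs
  sorted[5] = us$qss
sorted[4] = sus$qs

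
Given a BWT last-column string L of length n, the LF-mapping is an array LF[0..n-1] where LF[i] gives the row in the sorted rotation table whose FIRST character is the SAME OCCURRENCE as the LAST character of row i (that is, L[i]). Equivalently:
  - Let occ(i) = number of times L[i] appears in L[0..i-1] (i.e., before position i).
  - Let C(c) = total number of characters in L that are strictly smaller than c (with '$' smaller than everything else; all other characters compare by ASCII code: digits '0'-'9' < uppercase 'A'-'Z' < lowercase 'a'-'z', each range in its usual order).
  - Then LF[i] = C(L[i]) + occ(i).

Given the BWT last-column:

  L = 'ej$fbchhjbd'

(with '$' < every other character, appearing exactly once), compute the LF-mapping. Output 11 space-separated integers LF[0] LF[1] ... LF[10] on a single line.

Answer: 5 9 0 6 1 3 7 8 10 2 4

Derivation:
Char counts: '$':1, 'b':2, 'c':1, 'd':1, 'e':1, 'f':1, 'h':2, 'j':2
C (first-col start): C('$')=0, C('b')=1, C('c')=3, C('d')=4, C('e')=5, C('f')=6, C('h')=7, C('j')=9
L[0]='e': occ=0, LF[0]=C('e')+0=5+0=5
L[1]='j': occ=0, LF[1]=C('j')+0=9+0=9
L[2]='$': occ=0, LF[2]=C('$')+0=0+0=0
L[3]='f': occ=0, LF[3]=C('f')+0=6+0=6
L[4]='b': occ=0, LF[4]=C('b')+0=1+0=1
L[5]='c': occ=0, LF[5]=C('c')+0=3+0=3
L[6]='h': occ=0, LF[6]=C('h')+0=7+0=7
L[7]='h': occ=1, LF[7]=C('h')+1=7+1=8
L[8]='j': occ=1, LF[8]=C('j')+1=9+1=10
L[9]='b': occ=1, LF[9]=C('b')+1=1+1=2
L[10]='d': occ=0, LF[10]=C('d')+0=4+0=4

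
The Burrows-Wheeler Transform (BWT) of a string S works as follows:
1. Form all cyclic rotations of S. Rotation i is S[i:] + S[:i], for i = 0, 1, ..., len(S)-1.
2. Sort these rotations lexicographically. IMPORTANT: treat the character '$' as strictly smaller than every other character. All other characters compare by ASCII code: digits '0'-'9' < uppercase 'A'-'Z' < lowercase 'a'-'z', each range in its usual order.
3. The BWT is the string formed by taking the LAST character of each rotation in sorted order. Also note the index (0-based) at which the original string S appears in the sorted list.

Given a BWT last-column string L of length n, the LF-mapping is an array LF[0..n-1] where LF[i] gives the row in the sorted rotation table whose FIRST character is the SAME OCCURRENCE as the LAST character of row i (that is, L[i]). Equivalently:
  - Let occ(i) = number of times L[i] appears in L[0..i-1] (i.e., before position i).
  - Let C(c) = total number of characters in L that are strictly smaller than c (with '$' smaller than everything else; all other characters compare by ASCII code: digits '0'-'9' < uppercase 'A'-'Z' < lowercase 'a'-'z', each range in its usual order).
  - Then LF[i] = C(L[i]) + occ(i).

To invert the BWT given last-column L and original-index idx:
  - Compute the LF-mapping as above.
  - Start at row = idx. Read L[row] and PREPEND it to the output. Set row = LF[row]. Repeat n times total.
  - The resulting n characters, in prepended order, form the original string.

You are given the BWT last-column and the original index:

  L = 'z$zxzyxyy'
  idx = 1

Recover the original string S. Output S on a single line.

Answer: xyyzyzxz$

Derivation:
LF mapping: 6 0 7 1 8 3 2 4 5
Walk LF starting at row 1, prepending L[row]:
  step 1: row=1, L[1]='$', prepend. Next row=LF[1]=0
  step 2: row=0, L[0]='z', prepend. Next row=LF[0]=6
  step 3: row=6, L[6]='x', prepend. Next row=LF[6]=2
  step 4: row=2, L[2]='z', prepend. Next row=LF[2]=7
  step 5: row=7, L[7]='y', prepend. Next row=LF[7]=4
  step 6: row=4, L[4]='z', prepend. Next row=LF[4]=8
  step 7: row=8, L[8]='y', prepend. Next row=LF[8]=5
  step 8: row=5, L[5]='y', prepend. Next row=LF[5]=3
  step 9: row=3, L[3]='x', prepend. Next row=LF[3]=1
Reversed output: xyyzyzxz$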